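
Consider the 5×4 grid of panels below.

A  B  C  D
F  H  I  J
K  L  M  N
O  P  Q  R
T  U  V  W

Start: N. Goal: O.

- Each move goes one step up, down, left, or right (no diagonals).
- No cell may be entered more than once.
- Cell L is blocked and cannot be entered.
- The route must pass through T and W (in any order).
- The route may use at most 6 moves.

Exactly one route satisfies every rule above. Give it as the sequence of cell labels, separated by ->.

The 6-move cap with required stops at T, W leaves no slack for detours.
Route from N: down 2 to W, left 3 to T, up 1 to O — 6 moves in all.
Check: all required cells visited; 6 ≤ 6 moves.

N -> R -> W -> V -> U -> T -> O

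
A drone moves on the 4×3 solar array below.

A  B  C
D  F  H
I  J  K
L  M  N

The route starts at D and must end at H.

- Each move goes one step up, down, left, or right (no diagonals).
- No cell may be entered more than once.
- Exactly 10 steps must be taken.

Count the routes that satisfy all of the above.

2

Need simple routes of exactly 10 moves from D to H (Manhattan distance 2, so 4 moves are spent on a detour and 4 undoing it).
Enumerating: D A B F J I L M N K H | D I L M N K J F B C H.
That gives 2 routes.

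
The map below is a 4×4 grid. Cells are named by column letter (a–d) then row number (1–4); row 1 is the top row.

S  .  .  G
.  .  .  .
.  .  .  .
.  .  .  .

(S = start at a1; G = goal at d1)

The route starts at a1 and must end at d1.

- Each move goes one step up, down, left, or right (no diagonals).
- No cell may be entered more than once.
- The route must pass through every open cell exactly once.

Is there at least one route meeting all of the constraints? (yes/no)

One route that works: a1 → a2 → a3 → a4 → b4 → b3 → b2 → b1 → c1 → c2 → c3 → c4 → d4 → d3 → d2 → d1.

yes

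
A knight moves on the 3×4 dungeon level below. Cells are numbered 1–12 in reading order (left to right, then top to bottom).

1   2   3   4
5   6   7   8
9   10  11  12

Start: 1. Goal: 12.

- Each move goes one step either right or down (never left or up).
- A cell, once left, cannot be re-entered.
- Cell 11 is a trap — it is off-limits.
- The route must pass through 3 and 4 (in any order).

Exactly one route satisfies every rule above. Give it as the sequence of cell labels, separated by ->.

1 -> 2 -> 3 -> 4 -> 8 -> 12

Moves only go right or down, so the column and row indices never decrease.
Route from 1: right 3 to 4, down 2 to 12 — 5 moves in all.
Check: all required cells visited.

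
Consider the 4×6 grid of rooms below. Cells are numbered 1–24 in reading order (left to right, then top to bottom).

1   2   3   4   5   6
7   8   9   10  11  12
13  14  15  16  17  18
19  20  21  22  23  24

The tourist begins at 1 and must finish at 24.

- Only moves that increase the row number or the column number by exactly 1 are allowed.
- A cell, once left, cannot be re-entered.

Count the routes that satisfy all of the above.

56

A right/down-only route from 1 to 24 makes exactly 3 down-moves and 5 right-moves in some order.
With no other constraints that would be C(8,3) = 56 routes.
That gives 56 routes.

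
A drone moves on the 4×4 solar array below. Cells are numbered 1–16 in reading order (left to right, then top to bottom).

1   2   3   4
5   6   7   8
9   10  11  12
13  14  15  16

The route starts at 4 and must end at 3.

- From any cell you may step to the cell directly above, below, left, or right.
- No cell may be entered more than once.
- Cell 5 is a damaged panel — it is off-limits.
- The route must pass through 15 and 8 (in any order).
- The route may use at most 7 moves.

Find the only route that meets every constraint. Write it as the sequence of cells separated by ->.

4 -> 8 -> 12 -> 16 -> 15 -> 11 -> 7 -> 3

The 7-move cap with required stops at 15, 8 leaves no slack for detours.
Route from 4: 3× down (reaching 16), left to 15, 3× up (reaching 3) — 7 moves in all.
Check: all required cells visited; 7 ≤ 7 moves.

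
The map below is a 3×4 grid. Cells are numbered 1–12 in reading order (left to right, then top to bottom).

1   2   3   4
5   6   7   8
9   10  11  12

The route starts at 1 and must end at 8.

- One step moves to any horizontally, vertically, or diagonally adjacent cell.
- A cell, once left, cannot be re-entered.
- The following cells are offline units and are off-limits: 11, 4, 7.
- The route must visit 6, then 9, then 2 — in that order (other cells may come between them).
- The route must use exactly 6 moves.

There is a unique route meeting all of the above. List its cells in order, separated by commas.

1, 6, 9, 5, 2, 3, 8

The waypoints must appear in the order 6, 9, 2, with no cell reused.
Route from 1: down-right 1 to 6, down-left 1 to 9, up 1 to 5, up-right 1 to 2, right 1 to 3, down-right 1 to 8 — 6 moves in all.
Check: order respected (6 at step 1, 9 at step 2, 2 at step 4); 6 moves as required.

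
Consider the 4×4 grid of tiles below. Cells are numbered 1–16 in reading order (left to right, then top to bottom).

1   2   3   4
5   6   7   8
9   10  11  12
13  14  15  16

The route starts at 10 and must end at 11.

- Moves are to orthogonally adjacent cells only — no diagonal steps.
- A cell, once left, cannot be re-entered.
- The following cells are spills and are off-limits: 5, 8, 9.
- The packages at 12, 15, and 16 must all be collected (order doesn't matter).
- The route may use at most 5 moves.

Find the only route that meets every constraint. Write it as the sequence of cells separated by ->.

The budget equals the shortest possible length, so every move has to be on a shortest route through the required cells.
Route from 10: down to 14, 2× right (reaching 16), up to 12, left to 11 — 5 moves in all.
Check: all required cells visited; 5 ≤ 5 moves.

10 -> 14 -> 15 -> 16 -> 12 -> 11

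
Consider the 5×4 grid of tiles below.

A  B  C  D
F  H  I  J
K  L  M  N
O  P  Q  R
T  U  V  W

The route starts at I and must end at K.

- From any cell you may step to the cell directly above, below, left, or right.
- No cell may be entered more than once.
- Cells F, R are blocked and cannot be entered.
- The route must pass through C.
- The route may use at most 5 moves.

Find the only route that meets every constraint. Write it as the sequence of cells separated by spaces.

The budget equals the shortest possible length, so every move has to be on a shortest route through the required cells.
Route from I: up to C, left to B, 2× down (reaching L), left to K — 5 moves in all.
Check: all required cells visited; 5 ≤ 5 moves.

I C B H L K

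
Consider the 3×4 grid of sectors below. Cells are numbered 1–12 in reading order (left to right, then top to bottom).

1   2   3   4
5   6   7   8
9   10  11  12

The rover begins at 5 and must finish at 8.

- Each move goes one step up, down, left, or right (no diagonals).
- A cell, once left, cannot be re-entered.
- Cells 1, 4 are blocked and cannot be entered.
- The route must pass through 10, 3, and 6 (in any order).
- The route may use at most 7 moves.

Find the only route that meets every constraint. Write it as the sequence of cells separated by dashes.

The budget equals the shortest possible length, so every move has to be on a shortest route through the required cells.
Route from 5: down 1 to 9, right 1 to 10, up 2 to 2, right 1 to 3, down 1 to 7, right 1 to 8 — 7 moves in all.
Check: all required cells visited; 7 ≤ 7 moves.

5 - 9 - 10 - 6 - 2 - 3 - 7 - 8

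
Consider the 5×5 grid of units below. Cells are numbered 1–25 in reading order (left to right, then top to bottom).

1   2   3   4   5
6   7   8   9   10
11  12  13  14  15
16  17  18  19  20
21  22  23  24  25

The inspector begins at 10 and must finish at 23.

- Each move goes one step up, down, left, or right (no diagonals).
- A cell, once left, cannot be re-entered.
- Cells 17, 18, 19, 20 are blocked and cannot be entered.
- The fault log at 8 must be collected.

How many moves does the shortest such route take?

Any route passes through 8 somewhere between 10 and 23. Summing Manhattan distances along the two legs (10 → 8 → 23) gives a lower bound of 2 + 3 = 5 moves.
That bound ignores the blocked cells. Measuring each leg by the fewest moves that actually steer around them (10→8: 2; 8→23: 7) raises the lower bound to 9.
A route of 9 moves exists: 10 → 9 → 8 → 13 → 12 → 11 → 16 → 21 → 22 → 23.
Since 9 matches that lower bound, it is optimal.

9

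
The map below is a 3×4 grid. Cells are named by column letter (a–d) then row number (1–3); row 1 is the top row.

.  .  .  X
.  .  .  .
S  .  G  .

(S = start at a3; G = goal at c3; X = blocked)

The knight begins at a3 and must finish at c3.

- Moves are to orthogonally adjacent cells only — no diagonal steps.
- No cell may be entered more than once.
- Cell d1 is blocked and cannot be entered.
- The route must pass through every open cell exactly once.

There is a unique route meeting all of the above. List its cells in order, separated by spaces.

Need to visit all 11 open cells exactly once, starting at a3 and ending at c3.
Cell a1 has only two open neighbours (a2 and b1), so the path must pass straight through it: one of those is the cell it's entered from and the other is where it exits.
Route from a3: right to b3, up to b2, left to a2, up to a1, 2× right (reaching c1), down to c2, right to d2, down to d3, left to c3 — 10 moves in all.
Check: all 11 open cells covered.

a3 b3 b2 a2 a1 b1 c1 c2 d2 d3 c3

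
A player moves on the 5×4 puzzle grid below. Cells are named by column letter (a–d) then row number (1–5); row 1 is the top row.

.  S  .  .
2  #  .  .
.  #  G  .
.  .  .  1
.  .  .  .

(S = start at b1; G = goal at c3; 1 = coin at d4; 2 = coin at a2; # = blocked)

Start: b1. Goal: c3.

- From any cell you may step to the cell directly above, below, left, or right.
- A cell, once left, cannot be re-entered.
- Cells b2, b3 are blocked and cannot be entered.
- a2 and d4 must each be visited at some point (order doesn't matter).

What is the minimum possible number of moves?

9

Any route passes through a2 and d4 in some order between b1 and c3. Summing Manhattan distances along each leg and taking the cheapest ordering (b1 → a2 → d4 → c3) gives a lower bound of 2 + 5 + 2 = 9 moves.
A route of 9 moves achieves this: b1 → a1 → a2 → a3 → a4 → b4 → c4 → d4 → d3 → c3.
Since 9 matches the lower bound, it is optimal.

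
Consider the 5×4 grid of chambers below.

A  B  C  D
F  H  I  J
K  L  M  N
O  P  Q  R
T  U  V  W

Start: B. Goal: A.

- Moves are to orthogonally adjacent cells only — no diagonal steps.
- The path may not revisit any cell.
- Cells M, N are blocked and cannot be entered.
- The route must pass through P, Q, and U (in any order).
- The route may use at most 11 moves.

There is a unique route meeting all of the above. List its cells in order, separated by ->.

The budget equals the shortest possible length, so every move has to be on a shortest route through the required cells.
Route from B: down 3 to P, right 1 to Q, down 1 to V, left 2 to T, up 4 to A — 11 moves in all.
Check: all required cells visited; 11 ≤ 11 moves.

B -> H -> L -> P -> Q -> V -> U -> T -> O -> K -> F -> A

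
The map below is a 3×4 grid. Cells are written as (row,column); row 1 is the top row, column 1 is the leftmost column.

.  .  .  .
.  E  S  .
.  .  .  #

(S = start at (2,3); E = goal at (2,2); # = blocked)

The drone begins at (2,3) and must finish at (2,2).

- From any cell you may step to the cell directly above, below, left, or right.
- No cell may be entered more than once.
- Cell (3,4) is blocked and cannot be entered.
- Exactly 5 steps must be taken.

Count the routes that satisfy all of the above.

Need simple routes of exactly 5 moves from (2,3) to (2,2) (Manhattan distance 1, so 2 moves are spent on a detour and 2 undoing it).
Enumerating: (2,3) (1,3) (1,2) (1,1) (2,1) (2,2) | (2,3) (3,3) (3,2) (3,1) (2,1) (2,2) | (2,3) (2,4) (1,4) (1,3) (1,2) (2,2).
That gives 3 routes.

3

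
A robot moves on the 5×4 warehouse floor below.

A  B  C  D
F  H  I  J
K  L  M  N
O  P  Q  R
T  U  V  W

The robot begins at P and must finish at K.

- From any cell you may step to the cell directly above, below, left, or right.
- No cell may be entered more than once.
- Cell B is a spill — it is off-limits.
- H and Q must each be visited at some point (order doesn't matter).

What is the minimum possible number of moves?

Any route passes through H and Q in some order between P and K. Summing Manhattan distances along each leg and taking the cheapest ordering (P → Q → H → K) gives a lower bound of 1 + 3 + 2 = 6 moves.
A route of 6 moves achieves this: P → Q → M → I → H → L → K.
Since 6 matches the lower bound, it is optimal.

6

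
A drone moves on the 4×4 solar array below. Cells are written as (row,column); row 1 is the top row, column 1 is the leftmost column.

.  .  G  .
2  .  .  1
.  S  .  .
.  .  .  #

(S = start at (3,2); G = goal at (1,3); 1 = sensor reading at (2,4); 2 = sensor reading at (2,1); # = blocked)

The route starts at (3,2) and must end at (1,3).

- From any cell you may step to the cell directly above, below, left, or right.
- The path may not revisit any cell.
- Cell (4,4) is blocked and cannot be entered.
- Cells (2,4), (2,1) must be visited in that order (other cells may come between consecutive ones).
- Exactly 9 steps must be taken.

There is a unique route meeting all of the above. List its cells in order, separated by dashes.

(3,2) - (3,3) - (3,4) - (2,4) - (2,3) - (2,2) - (2,1) - (1,1) - (1,2) - (1,3)

The waypoints must appear in the order (2,4), (2,1), with no cell reused.
Route from (3,2): 2× right (reaching (3,4)), up to (2,4), 3× left (reaching (2,1)), up to (1,1), 2× right (reaching (1,3)) — 9 moves in all.
Check: order respected (1 at step 3, 2 at step 6); 9 moves as required.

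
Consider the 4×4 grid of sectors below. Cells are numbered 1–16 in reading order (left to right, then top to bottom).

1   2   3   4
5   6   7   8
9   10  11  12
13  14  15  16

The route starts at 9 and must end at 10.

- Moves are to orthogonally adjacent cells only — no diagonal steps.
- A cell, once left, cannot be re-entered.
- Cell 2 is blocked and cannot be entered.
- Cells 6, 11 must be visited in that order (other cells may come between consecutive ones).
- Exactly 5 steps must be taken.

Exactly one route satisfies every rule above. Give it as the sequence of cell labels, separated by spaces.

9 5 6 7 11 10

The waypoints must appear in the order 6, 11, with no cell reused.
Route from 9: up 1 to 5, right 2 to 7, down 1 to 11, left 1 to 10 — 5 moves in all.
Check: order respected (6 at step 2, 11 at step 4); 5 moves as required.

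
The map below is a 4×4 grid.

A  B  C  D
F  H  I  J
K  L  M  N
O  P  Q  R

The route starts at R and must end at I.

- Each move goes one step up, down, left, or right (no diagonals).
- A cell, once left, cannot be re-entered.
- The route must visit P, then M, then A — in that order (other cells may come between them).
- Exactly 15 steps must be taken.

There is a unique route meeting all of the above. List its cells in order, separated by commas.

The waypoints must appear in the order P, M, A, with no cell reused.
Route from R: 3× left (reaching O), up to K, 3× right (reaching N), 2× up (reaching D), 3× left (reaching A), down to F, 2× right (reaching I) — 15 moves in all.
Check: order respected (P at step 2, M at step 6, A at step 12); 15 moves as required.

R, Q, P, O, K, L, M, N, J, D, C, B, A, F, H, I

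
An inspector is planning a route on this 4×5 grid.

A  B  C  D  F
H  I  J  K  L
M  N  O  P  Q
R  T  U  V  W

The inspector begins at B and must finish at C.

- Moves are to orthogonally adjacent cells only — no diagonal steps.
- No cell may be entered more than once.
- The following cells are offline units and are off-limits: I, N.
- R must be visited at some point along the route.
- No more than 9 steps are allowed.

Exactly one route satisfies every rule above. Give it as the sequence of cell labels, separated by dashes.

B - A - H - M - R - T - U - O - J - C

The budget equals the shortest possible length, so every move has to be on a shortest route through the required cells.
Route from B: left to A, 3× down (reaching R), 2× right (reaching U), 3× up (reaching C) — 9 moves in all.
Check: all required cells visited; 9 ≤ 9 moves.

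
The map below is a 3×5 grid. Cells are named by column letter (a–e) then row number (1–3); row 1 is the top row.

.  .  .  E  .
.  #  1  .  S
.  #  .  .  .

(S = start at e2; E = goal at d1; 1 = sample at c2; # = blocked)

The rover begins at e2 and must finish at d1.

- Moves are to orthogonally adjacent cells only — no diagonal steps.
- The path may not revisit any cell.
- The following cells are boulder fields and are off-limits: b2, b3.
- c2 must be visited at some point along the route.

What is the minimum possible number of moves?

4

Any route passes through c2 somewhere between e2 and d1. Summing Manhattan distances along the two legs (e2 → c2 → d1) gives a lower bound of 2 + 2 = 4 moves.
A route of 4 moves achieves this: e2 → d2 → c2 → c1 → d1.
Since 4 matches the lower bound, it is optimal.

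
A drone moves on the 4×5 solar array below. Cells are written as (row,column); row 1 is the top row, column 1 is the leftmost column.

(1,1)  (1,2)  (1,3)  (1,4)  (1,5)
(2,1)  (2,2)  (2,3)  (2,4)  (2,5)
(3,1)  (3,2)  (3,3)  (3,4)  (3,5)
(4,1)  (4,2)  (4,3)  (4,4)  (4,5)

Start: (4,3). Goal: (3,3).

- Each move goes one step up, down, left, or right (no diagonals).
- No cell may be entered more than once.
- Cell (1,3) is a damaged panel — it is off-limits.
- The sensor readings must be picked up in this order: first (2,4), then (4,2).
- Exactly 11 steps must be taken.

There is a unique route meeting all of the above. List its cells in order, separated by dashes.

The waypoints must appear in the order (2,4), (4,2), with no cell reused.
Route from (4,3): right 1 to (4,4), up 2 to (2,4), left 3 to (2,1), down 2 to (4,1), right 1 to (4,2), up 1 to (3,2), right 1 to (3,3) — 11 moves in all.
Check: order respected ((2,4) at step 3, (4,2) at step 9); 11 moves as required.

(4,3) - (4,4) - (3,4) - (2,4) - (2,3) - (2,2) - (2,1) - (3,1) - (4,1) - (4,2) - (3,2) - (3,3)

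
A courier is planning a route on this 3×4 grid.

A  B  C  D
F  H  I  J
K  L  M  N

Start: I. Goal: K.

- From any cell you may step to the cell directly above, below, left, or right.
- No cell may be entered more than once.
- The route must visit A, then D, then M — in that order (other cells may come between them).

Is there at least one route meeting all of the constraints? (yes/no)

yes

One route that works: I → H → F → A → B → C → D → J → N → M → L → K.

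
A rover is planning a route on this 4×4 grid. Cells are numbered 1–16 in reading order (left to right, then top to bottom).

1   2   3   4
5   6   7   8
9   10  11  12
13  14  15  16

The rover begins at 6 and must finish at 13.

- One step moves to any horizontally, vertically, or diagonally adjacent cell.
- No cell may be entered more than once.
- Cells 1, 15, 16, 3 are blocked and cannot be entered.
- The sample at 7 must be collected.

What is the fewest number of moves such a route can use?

3

Any route passes through 7 somewhere between 6 and 13. Summing Chebyshev distances along the two legs (6 → 7 → 13) gives a lower bound of 1 + 2 = 3 moves.
A route of 3 moves achieves this: 6 → 7 → 10 → 13.
Since 3 matches the lower bound, it is optimal.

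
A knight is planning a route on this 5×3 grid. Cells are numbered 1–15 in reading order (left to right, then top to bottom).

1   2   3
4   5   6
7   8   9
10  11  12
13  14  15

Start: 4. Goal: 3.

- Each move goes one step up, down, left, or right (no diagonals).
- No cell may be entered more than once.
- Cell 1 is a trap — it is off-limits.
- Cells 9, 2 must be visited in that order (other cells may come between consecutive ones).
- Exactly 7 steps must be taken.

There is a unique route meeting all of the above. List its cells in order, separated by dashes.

The waypoints must appear in the order 9, 2, with no cell reused.
Route from 4: down to 7, 2× right (reaching 9), up to 6, left to 5, up to 2, right to 3 — 7 moves in all.
Check: order respected (9 at step 3, 2 at step 6); 7 moves as required.

4 - 7 - 8 - 9 - 6 - 5 - 2 - 3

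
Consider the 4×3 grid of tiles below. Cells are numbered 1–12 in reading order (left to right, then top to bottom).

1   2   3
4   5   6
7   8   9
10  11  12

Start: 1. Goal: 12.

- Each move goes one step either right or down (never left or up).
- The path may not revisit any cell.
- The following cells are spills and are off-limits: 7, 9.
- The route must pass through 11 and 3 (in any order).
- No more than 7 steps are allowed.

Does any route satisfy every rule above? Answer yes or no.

11 is below but to the left of 3: going 3 → 11 would need a leftward move and 11 → 3 an upward move, so no right/down-only route can visit both required cells.

no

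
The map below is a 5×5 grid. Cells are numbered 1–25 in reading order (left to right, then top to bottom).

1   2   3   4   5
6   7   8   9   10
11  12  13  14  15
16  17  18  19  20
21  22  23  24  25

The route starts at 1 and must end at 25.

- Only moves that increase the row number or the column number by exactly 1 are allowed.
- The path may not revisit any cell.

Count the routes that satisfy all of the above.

70

A right/down-only route from 1 to 25 makes exactly 4 down-moves and 4 right-moves in some order.
With no other constraints that would be C(8,4) = 70 routes.
That gives 70 routes.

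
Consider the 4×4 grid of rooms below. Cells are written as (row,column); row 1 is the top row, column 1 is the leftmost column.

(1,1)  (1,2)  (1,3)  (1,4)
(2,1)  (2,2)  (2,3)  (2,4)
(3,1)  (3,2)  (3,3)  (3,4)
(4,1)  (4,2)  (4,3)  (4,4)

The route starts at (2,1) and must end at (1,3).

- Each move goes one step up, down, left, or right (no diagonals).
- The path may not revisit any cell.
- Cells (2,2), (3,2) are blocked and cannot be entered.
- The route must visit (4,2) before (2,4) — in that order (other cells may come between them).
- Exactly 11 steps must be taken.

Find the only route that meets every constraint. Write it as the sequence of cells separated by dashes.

(2,1) - (3,1) - (4,1) - (4,2) - (4,3) - (4,4) - (3,4) - (3,3) - (2,3) - (2,4) - (1,4) - (1,3)

The waypoints must appear in the order (4,2), (2,4), with no cell reused.
Route from (2,1): 2× down (reaching (4,1)), 3× right (reaching (4,4)), up to (3,4), left to (3,3), up to (2,3), right to (2,4), up to (1,4), left to (1,3) — 11 moves in all.
Check: order respected ((4,2) at step 3, (2,4) at step 9); 11 moves as required.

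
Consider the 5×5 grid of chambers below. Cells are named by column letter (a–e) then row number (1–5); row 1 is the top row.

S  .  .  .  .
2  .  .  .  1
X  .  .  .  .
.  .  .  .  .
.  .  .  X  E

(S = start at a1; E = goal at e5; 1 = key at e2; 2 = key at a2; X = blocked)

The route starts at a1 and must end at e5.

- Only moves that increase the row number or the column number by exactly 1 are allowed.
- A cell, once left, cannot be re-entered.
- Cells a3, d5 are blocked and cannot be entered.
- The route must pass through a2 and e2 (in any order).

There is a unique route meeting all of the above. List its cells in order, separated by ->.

Moves only go right or down, so the column and row indices never decrease.
Route from a1: down to a2, 4× right (reaching e2), 3× down (reaching e5) — 8 moves in all.
Check: all required cells visited.

a1 -> a2 -> b2 -> c2 -> d2 -> e2 -> e3 -> e4 -> e5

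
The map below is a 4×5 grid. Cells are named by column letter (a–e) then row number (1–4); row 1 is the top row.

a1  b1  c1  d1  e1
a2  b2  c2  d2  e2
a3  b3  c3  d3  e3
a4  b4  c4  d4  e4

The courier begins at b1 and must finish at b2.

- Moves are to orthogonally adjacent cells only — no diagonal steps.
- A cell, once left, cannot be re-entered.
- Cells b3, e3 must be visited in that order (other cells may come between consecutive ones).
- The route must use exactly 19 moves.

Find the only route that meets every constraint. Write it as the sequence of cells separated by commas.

b1, a1, a2, a3, a4, b4, b3, c3, c4, d4, e4, e3, d3, d2, e2, e1, d1, c1, c2, b2

The waypoints must appear in the order b3, e3, with no cell reused.
Route from b1: left to a1, 3× down (reaching a4), right to b4, up to b3, right to c3, down to c4, 2× right (reaching e4), up to e3, left to d3, up to d2, right to e2, up to e1, 2× left (reaching c1), down to c2, left to b2 — 19 moves in all.
Check: order respected (b3 at step 6, e3 at step 11); 19 moves as required.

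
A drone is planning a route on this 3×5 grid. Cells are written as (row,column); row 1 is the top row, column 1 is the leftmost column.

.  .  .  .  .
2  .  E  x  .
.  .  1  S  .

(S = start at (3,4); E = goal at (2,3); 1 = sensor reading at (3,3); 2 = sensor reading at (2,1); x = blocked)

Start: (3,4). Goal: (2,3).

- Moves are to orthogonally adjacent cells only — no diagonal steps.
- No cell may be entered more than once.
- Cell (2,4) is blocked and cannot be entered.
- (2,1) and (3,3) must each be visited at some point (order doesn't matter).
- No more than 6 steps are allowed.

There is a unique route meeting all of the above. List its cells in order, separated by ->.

The 6-move cap with required stops at (2,1), (3,3) leaves no slack for detours.
Route from (3,4): 3× left (reaching (3,1)), up to (2,1), 2× right (reaching (2,3)) — 6 moves in all.
Check: all required cells visited; 6 ≤ 6 moves.

(3,4) -> (3,3) -> (3,2) -> (3,1) -> (2,1) -> (2,2) -> (2,3)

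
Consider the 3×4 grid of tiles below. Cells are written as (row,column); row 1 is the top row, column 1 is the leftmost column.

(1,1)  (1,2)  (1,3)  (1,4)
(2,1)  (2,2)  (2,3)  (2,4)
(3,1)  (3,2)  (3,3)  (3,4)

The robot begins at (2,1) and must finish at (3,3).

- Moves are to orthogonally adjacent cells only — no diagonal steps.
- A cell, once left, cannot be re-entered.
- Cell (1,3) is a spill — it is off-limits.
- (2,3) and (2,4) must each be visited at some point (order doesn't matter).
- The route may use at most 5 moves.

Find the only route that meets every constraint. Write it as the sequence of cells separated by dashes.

The 5-move cap with required stops at (2,3), (2,4) leaves no slack for detours.
Route from (2,1): right 3 to (2,4), down 1 to (3,4), left 1 to (3,3) — 5 moves in all.
Check: all required cells visited; 5 ≤ 5 moves.

(2,1) - (2,2) - (2,3) - (2,4) - (3,4) - (3,3)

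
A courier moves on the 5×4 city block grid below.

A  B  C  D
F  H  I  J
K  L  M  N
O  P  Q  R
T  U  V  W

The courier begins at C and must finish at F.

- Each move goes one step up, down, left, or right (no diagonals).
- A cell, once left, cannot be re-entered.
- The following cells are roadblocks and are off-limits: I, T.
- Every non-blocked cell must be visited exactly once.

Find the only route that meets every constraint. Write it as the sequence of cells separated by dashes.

C - D - J - N - M - Q - R - W - V - U - P - O - K - L - H - B - A - F

Need to visit all 18 open cells exactly once, starting at C and ending at F.
Cell W has only two open neighbours (R and V), so the path must pass straight through it: one of those is the cell it's entered from and the other is where it exits.
Route from C: right 1 to D, down 2 to N, left 1 to M, down 1 to Q, right 1 to R, down 1 to W, left 2 to U, up 1 to P, left 1 to O, up 1 to K, right 1 to L, up 2 to B, left 1 to A, down 1 to F — 17 moves in all.
Check: all 18 open cells covered.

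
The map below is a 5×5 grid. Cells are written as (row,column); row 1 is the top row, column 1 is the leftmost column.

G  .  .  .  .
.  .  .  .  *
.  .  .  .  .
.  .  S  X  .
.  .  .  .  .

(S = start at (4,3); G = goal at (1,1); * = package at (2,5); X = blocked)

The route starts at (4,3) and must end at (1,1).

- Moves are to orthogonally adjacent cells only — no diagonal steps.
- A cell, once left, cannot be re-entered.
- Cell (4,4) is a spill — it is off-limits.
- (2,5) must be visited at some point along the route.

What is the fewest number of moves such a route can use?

Any route passes through (2,5) somewhere between (4,3) and (1,1). Summing Manhattan distances along the two legs ((4,3) → (2,5) → (1,1)) gives a lower bound of 4 + 5 = 9 moves.
A route of 9 moves achieves this: (4,3) → (3,3) → (2,3) → (2,4) → (2,5) → (1,5) → (1,4) → (1,3) → (1,2) → (1,1).
Since 9 matches the lower bound, it is optimal.

9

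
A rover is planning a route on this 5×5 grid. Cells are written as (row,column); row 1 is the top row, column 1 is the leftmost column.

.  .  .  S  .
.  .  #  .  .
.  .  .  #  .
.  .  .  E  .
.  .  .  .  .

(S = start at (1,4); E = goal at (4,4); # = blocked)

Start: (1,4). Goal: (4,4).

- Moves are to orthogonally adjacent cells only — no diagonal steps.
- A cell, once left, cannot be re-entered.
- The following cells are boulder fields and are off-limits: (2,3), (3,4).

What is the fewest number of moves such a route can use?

The Manhattan distance from (1,4) to (4,4) is |1−4| + |4−4| = 3, so at least 3 moves are needed.
That bound ignores the blocked cells. Measuring each leg by the fewest moves that actually steer around them ((1,4)→(4,4): 5) raises the lower bound to 5.
A route of 5 moves exists: (1,4) → (2,4) → (2,5) → (3,5) → (4,5) → (4,4).
Since 5 matches that lower bound, it is optimal.

5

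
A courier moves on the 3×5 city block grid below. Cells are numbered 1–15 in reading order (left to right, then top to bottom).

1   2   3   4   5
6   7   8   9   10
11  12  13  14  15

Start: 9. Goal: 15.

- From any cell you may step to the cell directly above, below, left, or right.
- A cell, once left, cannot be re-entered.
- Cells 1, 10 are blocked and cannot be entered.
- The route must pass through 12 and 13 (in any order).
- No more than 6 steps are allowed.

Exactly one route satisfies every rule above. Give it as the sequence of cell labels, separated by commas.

The budget equals the shortest possible length, so every move has to be on a shortest route through the required cells.
Route from 9: 2× left (reaching 7), down to 12, 3× right (reaching 15) — 6 moves in all.
Check: all required cells visited; 6 ≤ 6 moves.

9, 8, 7, 12, 13, 14, 15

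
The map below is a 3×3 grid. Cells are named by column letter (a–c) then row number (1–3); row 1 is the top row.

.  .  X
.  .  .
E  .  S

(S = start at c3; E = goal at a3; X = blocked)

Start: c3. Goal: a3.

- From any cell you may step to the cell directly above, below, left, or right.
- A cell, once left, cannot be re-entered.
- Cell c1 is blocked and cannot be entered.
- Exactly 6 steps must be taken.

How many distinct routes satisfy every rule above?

Need simple routes of exactly 6 moves from c3 to a3 (Manhattan distance 2, so 2 moves are spent on a detour and 2 undoing it).
Enumerating: c3 c2 b2 b1 a1 a2 a3 | c3 b3 b2 b1 a1 a2 a3.
That gives 2 routes.

2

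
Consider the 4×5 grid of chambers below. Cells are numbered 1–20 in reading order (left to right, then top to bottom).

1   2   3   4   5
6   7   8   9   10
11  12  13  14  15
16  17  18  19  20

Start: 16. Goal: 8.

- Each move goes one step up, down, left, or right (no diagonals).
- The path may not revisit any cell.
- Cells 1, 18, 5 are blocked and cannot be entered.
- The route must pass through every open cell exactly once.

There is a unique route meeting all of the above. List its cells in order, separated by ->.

Need to visit all 17 open cells exactly once, starting at 16 and ending at 8.
Route from 16: right 1 to 17, up 1 to 12, left 1 to 11, up 1 to 6, right 1 to 7, up 1 to 2, right 2 to 4, down 1 to 9, right 1 to 10, down 2 to 20, left 1 to 19, up 1 to 14, left 1 to 13, up 1 to 8 — 16 moves in all.
Check: all 17 open cells covered.

16 -> 17 -> 12 -> 11 -> 6 -> 7 -> 2 -> 3 -> 4 -> 9 -> 10 -> 15 -> 20 -> 19 -> 14 -> 13 -> 8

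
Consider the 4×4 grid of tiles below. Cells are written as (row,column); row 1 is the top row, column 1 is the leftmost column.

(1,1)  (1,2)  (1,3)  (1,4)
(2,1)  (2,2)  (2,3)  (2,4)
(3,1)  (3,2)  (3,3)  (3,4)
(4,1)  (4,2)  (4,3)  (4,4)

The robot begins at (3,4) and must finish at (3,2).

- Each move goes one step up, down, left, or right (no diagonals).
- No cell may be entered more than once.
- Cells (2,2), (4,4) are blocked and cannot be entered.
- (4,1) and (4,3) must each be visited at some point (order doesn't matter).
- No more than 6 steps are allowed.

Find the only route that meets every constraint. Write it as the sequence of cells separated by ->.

Any route must reach (4,1) and (4,3) and still end at (3,2) within 6 moves, so the order of the required stops is forced.
Route from (3,4): left to (3,3), down to (4,3), 2× left (reaching (4,1)), up to (3,1), right to (3,2) — 6 moves in all.
Check: all required cells visited; 6 ≤ 6 moves.

(3,4) -> (3,3) -> (4,3) -> (4,2) -> (4,1) -> (3,1) -> (3,2)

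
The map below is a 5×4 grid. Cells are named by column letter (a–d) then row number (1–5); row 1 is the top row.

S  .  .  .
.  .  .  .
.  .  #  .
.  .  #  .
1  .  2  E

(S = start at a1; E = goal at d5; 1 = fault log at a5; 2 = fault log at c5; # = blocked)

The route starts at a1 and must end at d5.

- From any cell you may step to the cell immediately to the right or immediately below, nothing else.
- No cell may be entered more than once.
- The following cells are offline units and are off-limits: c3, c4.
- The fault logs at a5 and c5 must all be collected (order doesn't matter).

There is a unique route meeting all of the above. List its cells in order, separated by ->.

Moves only go right or down, so the column and row indices never decrease.
Route from a1: down 4 to a5, right 3 to d5 — 7 moves in all.
Check: all required cells visited.

a1 -> a2 -> a3 -> a4 -> a5 -> b5 -> c5 -> d5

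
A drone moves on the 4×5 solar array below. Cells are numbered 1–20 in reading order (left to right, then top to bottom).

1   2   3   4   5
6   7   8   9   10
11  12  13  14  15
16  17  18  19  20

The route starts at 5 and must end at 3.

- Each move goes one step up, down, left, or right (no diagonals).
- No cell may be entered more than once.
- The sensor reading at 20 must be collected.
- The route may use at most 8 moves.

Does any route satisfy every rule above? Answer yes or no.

One route that works: 5 → 10 → 15 → 20 → 19 → 14 → 9 → 4 → 3.

yes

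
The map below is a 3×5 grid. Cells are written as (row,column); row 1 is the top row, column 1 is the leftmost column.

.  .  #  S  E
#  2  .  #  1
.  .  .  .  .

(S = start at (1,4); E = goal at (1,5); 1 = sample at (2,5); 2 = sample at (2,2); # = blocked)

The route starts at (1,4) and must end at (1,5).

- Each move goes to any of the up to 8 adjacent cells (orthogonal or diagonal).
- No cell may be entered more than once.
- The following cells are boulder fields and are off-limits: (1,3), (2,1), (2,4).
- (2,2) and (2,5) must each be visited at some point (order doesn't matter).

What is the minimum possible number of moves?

6

Any route passes through (2,2) and (2,5) in some order between (1,4) and (1,5). Summing Chebyshev distances along each leg and taking the cheapest ordering ((1,4) → (2,2) → (2,5) → (1,5)) gives a lower bound of 2 + 3 + 1 = 6 moves.
A route of 6 moves achieves this: (1,4) → (2,3) → (2,2) → (3,3) → (3,4) → (2,5) → (1,5).
Since 6 matches the lower bound, it is optimal.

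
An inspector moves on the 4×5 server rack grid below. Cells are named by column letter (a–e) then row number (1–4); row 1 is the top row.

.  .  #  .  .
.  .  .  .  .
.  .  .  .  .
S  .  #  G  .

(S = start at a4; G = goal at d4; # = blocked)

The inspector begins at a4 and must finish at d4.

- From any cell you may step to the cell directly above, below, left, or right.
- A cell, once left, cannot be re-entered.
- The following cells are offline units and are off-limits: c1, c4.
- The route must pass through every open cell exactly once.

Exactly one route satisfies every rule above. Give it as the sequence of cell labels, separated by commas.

Need to visit all 18 open cells exactly once, starting at a4 and ending at d4.
Route from a4: right to b4, up to b3, left to a3, 2× up (reaching a1), right to b1, down to b2, right to c2, down to c3, right to d3, 2× up (reaching d1), right to e1, 3× down (reaching e4), left to d4 — 17 moves in all.
Check: all 18 open cells covered.

a4, b4, b3, a3, a2, a1, b1, b2, c2, c3, d3, d2, d1, e1, e2, e3, e4, d4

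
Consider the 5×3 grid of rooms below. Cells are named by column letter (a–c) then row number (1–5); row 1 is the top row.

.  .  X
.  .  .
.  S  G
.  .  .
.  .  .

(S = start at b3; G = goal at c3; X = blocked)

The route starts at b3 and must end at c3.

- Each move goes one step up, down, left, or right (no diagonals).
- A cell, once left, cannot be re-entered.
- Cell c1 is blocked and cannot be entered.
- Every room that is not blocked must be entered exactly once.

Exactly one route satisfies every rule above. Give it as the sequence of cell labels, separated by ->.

b3 -> b4 -> c4 -> c5 -> b5 -> a5 -> a4 -> a3 -> a2 -> a1 -> b1 -> b2 -> c2 -> c3

Need to visit all 14 open cells exactly once, starting at b3 and ending at c3.
Route from b3: down 1 to b4, right 1 to c4, down 1 to c5, left 2 to a5, up 4 to a1, right 1 to b1, down 1 to b2, right 1 to c2, down 1 to c3 — 13 moves in all.
Check: all 14 open cells covered.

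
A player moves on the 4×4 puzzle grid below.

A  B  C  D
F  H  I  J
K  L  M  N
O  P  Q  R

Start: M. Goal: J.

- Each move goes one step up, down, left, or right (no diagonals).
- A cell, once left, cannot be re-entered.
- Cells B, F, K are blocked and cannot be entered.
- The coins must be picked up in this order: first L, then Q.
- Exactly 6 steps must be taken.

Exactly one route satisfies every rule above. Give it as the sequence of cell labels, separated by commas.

The waypoints must appear in the order L, Q, with no cell reused.
Route from M: left to L, down to P, 2× right (reaching R), 2× up (reaching J) — 6 moves in all.
Check: order respected (L at step 1, Q at step 3); 6 moves as required.

M, L, P, Q, R, N, J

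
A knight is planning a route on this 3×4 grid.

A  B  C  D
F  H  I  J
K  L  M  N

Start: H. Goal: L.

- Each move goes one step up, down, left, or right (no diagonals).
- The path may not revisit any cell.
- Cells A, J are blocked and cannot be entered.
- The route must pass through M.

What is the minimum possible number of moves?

3

Any route passes through M somewhere between H and L. Summing Manhattan distances along the two legs (H → M → L) gives a lower bound of 2 + 1 = 3 moves.
A route of 3 moves achieves this: H → I → M → L.
Since 3 matches the lower bound, it is optimal.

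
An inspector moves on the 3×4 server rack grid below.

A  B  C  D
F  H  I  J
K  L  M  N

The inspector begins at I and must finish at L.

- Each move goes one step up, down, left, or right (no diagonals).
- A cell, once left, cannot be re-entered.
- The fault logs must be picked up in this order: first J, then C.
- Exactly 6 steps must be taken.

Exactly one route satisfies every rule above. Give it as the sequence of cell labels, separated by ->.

The waypoints must appear in the order J, C, with no cell reused.
Route from I: right to J, up to D, 2× left (reaching B), 2× down (reaching L) — 6 moves in all.
Check: order respected (J at step 1, C at step 3); 6 moves as required.

I -> J -> D -> C -> B -> H -> L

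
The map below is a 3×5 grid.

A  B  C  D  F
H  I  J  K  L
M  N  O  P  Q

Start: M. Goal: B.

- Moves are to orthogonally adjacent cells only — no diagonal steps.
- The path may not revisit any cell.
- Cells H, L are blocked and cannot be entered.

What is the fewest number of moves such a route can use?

3

The Manhattan distance from M to B is |3−1| + |1−2| = 3, so at least 3 moves are needed.
A route of 3 moves achieves this: M → N → I → B.
Since 3 matches the lower bound, it is optimal.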